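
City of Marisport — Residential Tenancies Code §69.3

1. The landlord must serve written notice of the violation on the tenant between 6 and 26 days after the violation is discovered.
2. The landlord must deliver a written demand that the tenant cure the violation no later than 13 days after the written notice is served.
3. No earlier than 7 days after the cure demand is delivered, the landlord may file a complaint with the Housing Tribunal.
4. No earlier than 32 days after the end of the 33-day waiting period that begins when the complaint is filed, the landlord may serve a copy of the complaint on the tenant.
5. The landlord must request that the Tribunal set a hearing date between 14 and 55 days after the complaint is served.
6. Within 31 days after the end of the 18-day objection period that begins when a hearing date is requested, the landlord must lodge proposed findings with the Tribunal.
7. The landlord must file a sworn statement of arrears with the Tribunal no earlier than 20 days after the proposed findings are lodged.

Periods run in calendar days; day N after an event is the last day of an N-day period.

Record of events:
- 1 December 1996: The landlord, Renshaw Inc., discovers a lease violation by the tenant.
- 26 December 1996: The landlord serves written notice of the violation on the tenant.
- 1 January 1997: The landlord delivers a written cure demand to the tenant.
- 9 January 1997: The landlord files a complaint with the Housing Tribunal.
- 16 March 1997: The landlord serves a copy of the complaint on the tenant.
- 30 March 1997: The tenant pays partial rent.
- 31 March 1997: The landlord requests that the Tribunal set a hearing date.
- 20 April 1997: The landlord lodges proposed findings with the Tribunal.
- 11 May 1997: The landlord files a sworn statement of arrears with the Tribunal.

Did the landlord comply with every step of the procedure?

Step 1: the window is 6–26 days after 1 December 1996 (when the violation is discovered), so 7 December 1996 through 27 December 1996; done 26 December 1996 — within the window.
Step 2: 13 days after 26 December 1996 (when the written notice is served) is 8 January 1997; completed 1 January 1997, before the deadline.
Step 3: the earliest permitted date is 7 days after 1 January 1997 (when the cure demand is delivered), i.e. 8 January 1997; 9 January 1997 is on or after that date.
Step 4: the earliest permitted date is 32 days after 11 February 1997 (end of the 33-day waiting period, which began when the complaint is filed on 9 January 1997), i.e. 15 March 1997; 16 March 1997 is on or after that date.
Step 5: the window is 14–55 days after 16 March 1997 (when the complaint is served), so 30 March 1997 through 10 May 1997; done 31 March 1997 — within the window.
Step 6: 31 days after 18 April 1997 (end of the 18-day objection period, which began when a hearing date is requested on 31 March 1997) is 19 May 1997; completed 20 April 1997, before the deadline.
Step 7: the earliest permitted date is 20 days after 20 April 1997 (when the proposed findings are lodged), i.e. 10 May 1997; done 11 May 1997, after the minimum wait.

Yes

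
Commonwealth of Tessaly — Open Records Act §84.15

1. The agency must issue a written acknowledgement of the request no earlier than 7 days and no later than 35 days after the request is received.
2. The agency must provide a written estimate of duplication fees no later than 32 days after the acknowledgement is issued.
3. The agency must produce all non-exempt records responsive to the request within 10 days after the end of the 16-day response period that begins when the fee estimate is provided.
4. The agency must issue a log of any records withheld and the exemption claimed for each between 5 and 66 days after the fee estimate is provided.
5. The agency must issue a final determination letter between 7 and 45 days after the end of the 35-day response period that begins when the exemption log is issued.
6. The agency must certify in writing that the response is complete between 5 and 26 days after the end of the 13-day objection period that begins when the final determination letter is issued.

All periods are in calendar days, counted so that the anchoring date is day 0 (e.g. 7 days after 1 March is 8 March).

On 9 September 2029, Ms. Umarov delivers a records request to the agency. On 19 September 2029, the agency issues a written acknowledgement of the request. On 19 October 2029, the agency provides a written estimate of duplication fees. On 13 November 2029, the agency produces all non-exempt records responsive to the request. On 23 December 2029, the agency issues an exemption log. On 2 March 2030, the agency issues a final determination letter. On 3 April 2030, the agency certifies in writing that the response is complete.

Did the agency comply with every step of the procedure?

Step 1: the window is 7–35 days after 9 September 2029 (when the request is received), so 16 September 2029 through 14 October 2029; 19 September 2029 falls inside that range.
Step 2: 32 days after 19 September 2029 (when the acknowledgement is issued) is 21 October 2029; done 19 October 2029 — timely.
Step 3: 10 days after 4 November 2029 (end of the 16-day response period, which began when the fee estimate is provided on 19 October 2029) is 14 November 2029; completed 13 November 2029, before the deadline.
Step 4: the window is 5–66 days after 19 October 2029 (when the fee estimate is provided), so 24 October 2029 through 24 December 2029; 23 December 2029 falls inside that range.
Step 5: the window is 7–45 days after 27 January 2030 (end of the 35-day response period, which began when the exemption log is issued on 23 December 2029), so 3 February 2030 through 13 March 2030; done 2 March 2030 — within the window.
Step 6: the window is 5–26 days after 15 March 2030 (end of the 13-day objection period, which began when the final determination letter is issued on 2 March 2030), so 20 March 2030 through 10 April 2030; 3 April 2030 falls inside that range.

Yes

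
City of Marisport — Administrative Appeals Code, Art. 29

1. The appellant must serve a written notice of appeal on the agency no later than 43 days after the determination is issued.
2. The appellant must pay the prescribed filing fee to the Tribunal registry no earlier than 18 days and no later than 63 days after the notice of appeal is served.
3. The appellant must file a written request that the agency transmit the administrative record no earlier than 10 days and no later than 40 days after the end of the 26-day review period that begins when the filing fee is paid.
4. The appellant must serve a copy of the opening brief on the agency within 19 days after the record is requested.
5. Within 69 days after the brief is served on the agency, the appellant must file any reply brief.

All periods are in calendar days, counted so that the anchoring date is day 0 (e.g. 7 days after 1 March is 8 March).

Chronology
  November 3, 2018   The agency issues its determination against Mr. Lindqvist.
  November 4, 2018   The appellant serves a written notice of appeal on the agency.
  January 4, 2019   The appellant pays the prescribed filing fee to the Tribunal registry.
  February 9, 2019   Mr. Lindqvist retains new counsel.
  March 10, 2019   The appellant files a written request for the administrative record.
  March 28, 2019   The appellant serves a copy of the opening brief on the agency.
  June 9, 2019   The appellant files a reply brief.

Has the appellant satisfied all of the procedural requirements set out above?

No

Step 1 — counting 43 days from November 3, 2018 (when the determination is issued) gives a deadline of December 16, 2018; completed November 4, 2018, before the deadline.
Step 2 — 18 and 63 days from November 4, 2018 (when the notice of appeal is served) are November 22, 2018 and January 6, 2019 respectively; done January 4, 2019, which is between those dates.
Step 3 — 10 and 40 days from January 30, 2019 (end of the 26-day review period, which began when the filing fee is paid on January 4, 2019) are February 9, 2019 and March 11, 2019 respectively; done March 10, 2019, which is between those dates.
Step 4 — counting 19 days from March 10, 2019 (when the record is requested) gives a deadline of March 29, 2019; done March 28, 2019 — timely.
Step 5 — counting 69 days from March 28, 2019 (when the brief is served on the agency) gives a deadline of June 5, 2019; done June 9, 2019 — 4 days late.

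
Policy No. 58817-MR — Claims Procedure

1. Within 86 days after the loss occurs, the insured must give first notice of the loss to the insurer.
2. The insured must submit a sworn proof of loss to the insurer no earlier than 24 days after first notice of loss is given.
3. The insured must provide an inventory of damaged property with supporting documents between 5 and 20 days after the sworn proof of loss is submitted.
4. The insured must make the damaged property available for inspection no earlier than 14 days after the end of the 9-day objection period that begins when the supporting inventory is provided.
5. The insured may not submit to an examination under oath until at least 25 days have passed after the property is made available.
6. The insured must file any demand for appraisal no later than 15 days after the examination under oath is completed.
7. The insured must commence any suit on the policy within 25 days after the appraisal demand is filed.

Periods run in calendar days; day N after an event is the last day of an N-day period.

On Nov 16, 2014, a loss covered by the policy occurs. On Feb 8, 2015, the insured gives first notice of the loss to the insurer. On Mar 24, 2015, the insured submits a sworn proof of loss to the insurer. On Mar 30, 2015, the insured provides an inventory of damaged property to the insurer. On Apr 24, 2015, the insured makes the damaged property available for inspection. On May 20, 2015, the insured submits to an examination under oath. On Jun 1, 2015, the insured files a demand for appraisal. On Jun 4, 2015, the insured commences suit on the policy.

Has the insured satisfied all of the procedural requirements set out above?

Yes

Step 1 — counting 86 days from Nov 16, 2014 (when the loss occurs) gives a deadline of Feb 10, 2015; Feb 8, 2015 is within that limit.
Step 2 — must wait 24 days from Feb 8, 2015 (when first notice of loss is given), so not before Mar 4, 2015; done Mar 24, 2015 — permitted.
Step 3 — 5 and 20 days from Mar 24, 2015 (when the sworn proof of loss is submitted) are Mar 29, 2015 and Apr 13, 2015 respectively; Mar 30, 2015 falls inside that range.
Step 4 — must wait 14 days from Apr 8, 2015 (end of the 9-day objection period, which began when the supporting inventory is provided on Mar 30, 2015), so not before Apr 22, 2015; Apr 24, 2015 is on or after that date.
Step 5 — must wait 25 days from Apr 24, 2015 (when the property is made available), so not before May 19, 2015; May 20, 2015 is on or after that date.
Step 6 — counting 15 days from May 20, 2015 (when the examination under oath is completed) gives a deadline of Jun 4, 2015; Jun 1, 2015 is within that limit.
Step 7 — counting 25 days from Jun 1, 2015 (when the appraisal demand is filed) gives a deadline of Jun 26, 2015; done Jun 4, 2015 — timely.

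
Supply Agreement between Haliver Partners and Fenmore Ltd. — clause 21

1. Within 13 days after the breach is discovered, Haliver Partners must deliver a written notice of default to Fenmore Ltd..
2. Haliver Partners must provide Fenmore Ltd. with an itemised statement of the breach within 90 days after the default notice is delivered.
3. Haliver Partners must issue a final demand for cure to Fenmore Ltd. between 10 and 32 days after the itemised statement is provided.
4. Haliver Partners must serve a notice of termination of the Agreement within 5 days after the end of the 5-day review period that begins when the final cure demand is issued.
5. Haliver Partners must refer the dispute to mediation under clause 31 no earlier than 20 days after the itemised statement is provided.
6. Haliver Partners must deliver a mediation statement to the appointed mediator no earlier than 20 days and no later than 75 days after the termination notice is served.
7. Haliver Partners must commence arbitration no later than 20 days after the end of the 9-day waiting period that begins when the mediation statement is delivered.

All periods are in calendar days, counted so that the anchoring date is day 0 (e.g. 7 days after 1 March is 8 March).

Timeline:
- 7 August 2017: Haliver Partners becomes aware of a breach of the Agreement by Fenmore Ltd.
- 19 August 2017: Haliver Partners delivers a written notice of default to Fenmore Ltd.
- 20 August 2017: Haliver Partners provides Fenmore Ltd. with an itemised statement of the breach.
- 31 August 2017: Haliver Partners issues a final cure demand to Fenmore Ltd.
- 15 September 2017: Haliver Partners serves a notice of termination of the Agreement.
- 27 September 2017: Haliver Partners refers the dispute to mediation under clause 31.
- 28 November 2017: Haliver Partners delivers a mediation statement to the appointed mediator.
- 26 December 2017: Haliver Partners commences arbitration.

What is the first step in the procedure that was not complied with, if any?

Step 4

Step 1: 13 days after 7 August 2017 (when the breach is discovered) is 20 August 2017; completed 19 August 2017, before the deadline.
Step 2: 90 days after 19 August 2017 (when the default notice is delivered) is 17 November 2017; completed 20 August 2017, before the deadline.
Step 3: the window is 10–32 days after 20 August 2017 (when the itemised statement is provided), so 30 August 2017 through 21 September 2017; 31 August 2017 falls inside that range.
Step 4: 5 days after 5 September 2017 (end of the 5-day review period, which began when the final cure demand is issued on 31 August 2017) is 10 September 2017; done 15 September 2017 — 5 days late.
The analysis stops there.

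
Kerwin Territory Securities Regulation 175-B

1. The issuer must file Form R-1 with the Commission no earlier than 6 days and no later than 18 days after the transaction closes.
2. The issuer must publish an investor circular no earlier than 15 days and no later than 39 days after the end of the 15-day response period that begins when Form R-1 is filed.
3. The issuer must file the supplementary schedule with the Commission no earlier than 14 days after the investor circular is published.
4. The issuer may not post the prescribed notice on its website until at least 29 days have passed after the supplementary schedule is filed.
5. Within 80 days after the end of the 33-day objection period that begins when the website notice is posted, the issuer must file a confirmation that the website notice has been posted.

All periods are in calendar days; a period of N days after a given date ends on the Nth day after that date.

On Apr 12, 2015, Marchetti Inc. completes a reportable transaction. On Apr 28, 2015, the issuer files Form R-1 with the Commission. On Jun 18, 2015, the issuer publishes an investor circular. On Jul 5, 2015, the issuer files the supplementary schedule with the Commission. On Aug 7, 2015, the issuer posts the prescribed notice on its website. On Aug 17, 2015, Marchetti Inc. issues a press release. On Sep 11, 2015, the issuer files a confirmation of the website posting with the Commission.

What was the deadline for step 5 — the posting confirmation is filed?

The website notice is posted on Aug 7, 2015; the 33-day objection period therefore ends Sep 9, 2015, and step 5 runs from that date. 80 days after Sep 9, 2015 is Nov 28, 2015.

Nov 28, 2015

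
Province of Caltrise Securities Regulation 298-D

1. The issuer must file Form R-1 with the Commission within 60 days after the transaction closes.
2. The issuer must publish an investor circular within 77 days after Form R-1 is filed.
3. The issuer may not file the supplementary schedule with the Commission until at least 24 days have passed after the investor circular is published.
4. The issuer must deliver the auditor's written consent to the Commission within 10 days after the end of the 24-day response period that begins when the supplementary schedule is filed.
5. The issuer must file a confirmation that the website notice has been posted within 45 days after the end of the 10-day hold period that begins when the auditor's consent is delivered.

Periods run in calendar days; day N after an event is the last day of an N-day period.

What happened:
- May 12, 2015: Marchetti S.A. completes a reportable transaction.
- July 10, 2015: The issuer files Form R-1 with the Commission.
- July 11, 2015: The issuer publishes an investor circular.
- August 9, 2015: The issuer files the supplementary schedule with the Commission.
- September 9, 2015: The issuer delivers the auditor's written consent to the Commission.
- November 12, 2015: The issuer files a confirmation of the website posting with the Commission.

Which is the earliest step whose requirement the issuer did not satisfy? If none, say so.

Step 5

(1) due by May 12, 2015 + 60 days = July 11, 2015; completed July 10, 2015, before the deadline.
(2) due by July 10, 2015 + 77 days = September 25, 2015; July 11, 2015 is within that limit.
(3) permitted from July 11, 2015 + 24 days = August 4, 2015 onward; done August 9, 2015 — permitted.
(4) due by September 2, 2015 + 10 days = September 12, 2015; completed September 9, 2015, before the deadline.
(5) due by September 19, 2015 + 45 days = November 3, 2015; done November 12, 2015 — 9 days late.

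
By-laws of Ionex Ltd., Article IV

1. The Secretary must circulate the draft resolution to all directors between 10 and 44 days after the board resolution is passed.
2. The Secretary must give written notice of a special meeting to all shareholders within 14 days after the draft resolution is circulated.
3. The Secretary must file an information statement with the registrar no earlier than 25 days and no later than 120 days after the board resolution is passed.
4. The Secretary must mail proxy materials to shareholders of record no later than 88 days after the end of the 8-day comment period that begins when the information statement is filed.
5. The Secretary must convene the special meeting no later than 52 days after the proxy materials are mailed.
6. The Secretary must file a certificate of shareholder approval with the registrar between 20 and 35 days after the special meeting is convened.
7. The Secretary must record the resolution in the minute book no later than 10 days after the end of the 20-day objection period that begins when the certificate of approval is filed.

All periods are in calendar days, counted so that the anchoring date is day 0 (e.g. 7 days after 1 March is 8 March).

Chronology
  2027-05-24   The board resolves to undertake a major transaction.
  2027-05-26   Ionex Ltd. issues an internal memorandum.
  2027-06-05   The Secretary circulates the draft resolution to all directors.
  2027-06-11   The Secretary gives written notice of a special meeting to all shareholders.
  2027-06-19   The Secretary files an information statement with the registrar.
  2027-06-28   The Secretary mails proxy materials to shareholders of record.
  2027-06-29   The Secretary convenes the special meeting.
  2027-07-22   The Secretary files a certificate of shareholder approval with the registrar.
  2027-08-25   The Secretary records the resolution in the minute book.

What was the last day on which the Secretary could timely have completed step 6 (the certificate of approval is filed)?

Step 6 runs from 2027-06-29, when the special meeting is convened. The window is 20–35 days after 2027-06-29; it closes on 2027-08-03.

2027-08-03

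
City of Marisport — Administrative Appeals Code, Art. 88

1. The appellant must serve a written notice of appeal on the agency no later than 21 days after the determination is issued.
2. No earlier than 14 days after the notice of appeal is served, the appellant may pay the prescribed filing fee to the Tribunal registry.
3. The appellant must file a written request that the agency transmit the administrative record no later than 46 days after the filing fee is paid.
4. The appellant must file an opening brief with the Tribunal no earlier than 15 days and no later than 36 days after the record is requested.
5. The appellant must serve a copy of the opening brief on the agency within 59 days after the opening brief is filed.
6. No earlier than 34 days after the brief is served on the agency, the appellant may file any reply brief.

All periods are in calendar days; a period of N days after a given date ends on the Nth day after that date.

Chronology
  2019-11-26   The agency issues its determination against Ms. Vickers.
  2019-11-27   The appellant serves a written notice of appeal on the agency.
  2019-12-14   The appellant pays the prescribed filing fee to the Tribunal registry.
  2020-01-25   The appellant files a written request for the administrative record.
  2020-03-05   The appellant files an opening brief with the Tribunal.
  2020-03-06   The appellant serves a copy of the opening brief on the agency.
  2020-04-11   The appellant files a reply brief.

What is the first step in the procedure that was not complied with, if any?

Step 4

Step 1 — counting 21 days from 2019-11-26 (when the determination is issued) gives a deadline of 2019-12-17; done 2019-11-27 — timely.
Step 2 — must wait 14 days from 2019-11-27 (when the notice of appeal is served), so not before 2019-12-11; 2019-12-14 is on or after that date.
Step 3 — counting 46 days from 2019-12-14 (when the filing fee is paid) gives a deadline of 2020-01-29; completed 2020-01-25, before the deadline.
Step 4 — 15 and 36 days from 2020-01-25 (when the record is requested) are 2020-02-09 and 2020-03-01 respectively; 2020-03-05 is 4 days past the end of the window.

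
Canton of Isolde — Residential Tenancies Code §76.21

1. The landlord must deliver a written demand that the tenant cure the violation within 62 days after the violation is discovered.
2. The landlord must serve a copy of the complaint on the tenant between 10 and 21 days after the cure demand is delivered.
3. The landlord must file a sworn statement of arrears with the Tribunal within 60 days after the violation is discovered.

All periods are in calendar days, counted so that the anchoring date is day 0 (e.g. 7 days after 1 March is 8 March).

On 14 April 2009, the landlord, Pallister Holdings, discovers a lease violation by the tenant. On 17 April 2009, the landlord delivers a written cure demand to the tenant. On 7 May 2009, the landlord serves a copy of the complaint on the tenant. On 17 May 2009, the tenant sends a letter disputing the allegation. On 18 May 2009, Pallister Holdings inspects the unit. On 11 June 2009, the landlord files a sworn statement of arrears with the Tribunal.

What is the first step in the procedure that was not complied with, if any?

None — every step was satisfied

Step 1: 62 days after 14 April 2009 (when the violation is discovered) is 15 June 2009; completed 17 April 2009, before the deadline.
Step 2: the window is 10–21 days after 17 April 2009 (when the cure demand is delivered), so 27 April 2009 through 8 May 2009; done 7 May 2009 — within the window.
Step 3: 60 days after 14 April 2009 (when the violation is discovered) is 13 June 2009; completed 11 June 2009, before the deadline.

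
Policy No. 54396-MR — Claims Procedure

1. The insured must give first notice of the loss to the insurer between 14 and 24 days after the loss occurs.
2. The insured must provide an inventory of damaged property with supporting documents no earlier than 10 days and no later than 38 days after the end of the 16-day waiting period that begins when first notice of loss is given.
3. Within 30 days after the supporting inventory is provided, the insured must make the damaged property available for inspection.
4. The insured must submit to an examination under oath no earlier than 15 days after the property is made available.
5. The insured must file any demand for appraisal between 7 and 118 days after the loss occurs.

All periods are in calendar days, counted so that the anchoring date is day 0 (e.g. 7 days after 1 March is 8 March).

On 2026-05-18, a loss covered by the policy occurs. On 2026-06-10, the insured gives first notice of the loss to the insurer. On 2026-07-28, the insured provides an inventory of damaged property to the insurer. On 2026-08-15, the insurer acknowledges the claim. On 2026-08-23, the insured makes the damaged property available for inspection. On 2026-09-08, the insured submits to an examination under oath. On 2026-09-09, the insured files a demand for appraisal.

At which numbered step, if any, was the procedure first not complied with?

None — every step was satisfied

(1) the permitted window runs from 2026-05-18 + 14 = 2026-06-01 to 2026-05-18 + 24 = 2026-06-11; done 2026-06-10 — within the window.
(2) the permitted window runs from 2026-06-26 + 10 = 2026-07-06 to 2026-06-26 + 38 = 2026-08-03; done 2026-07-28, which is between those dates.
(3) due by 2026-07-28 + 30 days = 2026-08-27; done 2026-08-23 — timely.
(4) permitted from 2026-08-23 + 15 days = 2026-09-07 onward; done 2026-09-08 — permitted.
(5) the permitted window runs from 2026-05-18 + 7 = 2026-05-25 to 2026-05-18 + 118 = 2026-09-13; 2026-09-09 falls inside that range.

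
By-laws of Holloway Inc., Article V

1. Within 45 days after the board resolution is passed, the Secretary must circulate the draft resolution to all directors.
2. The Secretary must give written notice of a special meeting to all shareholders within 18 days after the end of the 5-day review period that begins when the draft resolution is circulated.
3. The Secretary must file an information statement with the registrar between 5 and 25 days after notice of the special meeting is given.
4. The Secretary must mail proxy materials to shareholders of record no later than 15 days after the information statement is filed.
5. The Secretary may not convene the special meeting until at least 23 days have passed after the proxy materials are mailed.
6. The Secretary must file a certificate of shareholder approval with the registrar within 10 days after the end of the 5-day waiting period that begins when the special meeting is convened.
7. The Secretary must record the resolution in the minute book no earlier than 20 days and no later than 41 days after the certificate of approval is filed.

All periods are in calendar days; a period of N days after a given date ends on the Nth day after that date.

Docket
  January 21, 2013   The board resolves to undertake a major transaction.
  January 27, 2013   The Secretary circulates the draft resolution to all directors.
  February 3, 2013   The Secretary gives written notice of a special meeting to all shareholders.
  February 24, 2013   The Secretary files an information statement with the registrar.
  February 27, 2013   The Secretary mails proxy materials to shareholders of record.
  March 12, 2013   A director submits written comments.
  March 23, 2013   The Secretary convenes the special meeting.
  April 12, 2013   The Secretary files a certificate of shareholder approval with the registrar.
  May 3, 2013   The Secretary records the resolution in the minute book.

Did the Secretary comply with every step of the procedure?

Step 1: 45 days after January 21, 2013 (when the board resolution is passed) is March 7, 2013; done January 27, 2013 — timely.
Step 2: 18 days after February 1, 2013 (end of the 5-day review period, which began when the draft resolution is circulated on January 27, 2013) is February 19, 2013; completed February 3, 2013, before the deadline.
Step 3: the window is 5–25 days after February 3, 2013 (when notice of the special meeting is given), so February 8, 2013 through February 28, 2013; done February 24, 2013, which is between those dates.
Step 4: 15 days after February 24, 2013 (when the information statement is filed) is March 11, 2013; February 27, 2013 is within that limit.
Step 5: the earliest permitted date is 23 days after February 27, 2013 (when the proxy materials are mailed), i.e. March 22, 2013; March 23, 2013 is on or after that date.
Step 6: 10 days after March 28, 2013 (end of the 5-day waiting period, which began when the special meeting is convened on March 23, 2013) is April 7, 2013; done April 12, 2013 — 5 days late.

No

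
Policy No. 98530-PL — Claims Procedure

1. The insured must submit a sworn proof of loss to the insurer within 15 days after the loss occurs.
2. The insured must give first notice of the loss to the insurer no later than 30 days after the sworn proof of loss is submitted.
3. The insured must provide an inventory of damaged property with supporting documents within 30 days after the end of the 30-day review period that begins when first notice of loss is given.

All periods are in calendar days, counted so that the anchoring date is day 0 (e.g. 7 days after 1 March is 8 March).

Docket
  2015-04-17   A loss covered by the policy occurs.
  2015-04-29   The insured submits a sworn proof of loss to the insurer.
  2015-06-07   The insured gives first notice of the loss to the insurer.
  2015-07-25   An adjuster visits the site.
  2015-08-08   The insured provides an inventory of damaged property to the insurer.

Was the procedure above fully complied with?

Step 1: 15 days after 2015-04-17 (when the loss occurs) is 2015-05-02; 2015-04-29 is within that limit.
Step 2: 30 days after 2015-04-29 (when the sworn proof of loss is submitted) is 2015-05-29; 2015-06-07 misses that deadline by 9 days.

No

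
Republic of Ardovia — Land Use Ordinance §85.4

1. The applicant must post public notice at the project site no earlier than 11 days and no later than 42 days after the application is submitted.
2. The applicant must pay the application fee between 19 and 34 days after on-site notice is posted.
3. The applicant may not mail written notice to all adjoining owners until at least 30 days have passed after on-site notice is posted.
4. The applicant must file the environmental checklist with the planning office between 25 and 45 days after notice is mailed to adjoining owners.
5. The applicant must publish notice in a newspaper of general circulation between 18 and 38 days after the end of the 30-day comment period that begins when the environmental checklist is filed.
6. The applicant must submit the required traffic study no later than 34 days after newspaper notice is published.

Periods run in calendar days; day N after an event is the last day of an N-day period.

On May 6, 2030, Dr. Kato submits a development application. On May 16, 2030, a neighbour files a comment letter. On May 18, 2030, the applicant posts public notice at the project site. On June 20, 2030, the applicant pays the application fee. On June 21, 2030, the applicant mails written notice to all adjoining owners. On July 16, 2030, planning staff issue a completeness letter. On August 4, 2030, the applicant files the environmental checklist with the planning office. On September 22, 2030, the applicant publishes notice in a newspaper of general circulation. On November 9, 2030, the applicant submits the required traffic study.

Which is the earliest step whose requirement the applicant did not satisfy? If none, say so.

Step 6

Step 1: the window is 11–42 days after May 6, 2030 (when the application is submitted), so May 17, 2030 through June 17, 2030; May 18, 2030 falls inside that range.
Step 2: the window is 19–34 days after May 18, 2030 (when on-site notice is posted), so June 6, 2030 through June 21, 2030; June 20, 2030 falls inside that range.
Step 3: the earliest permitted date is 30 days after May 18, 2030 (when on-site notice is posted), i.e. June 17, 2030; done June 21, 2030 — permitted.
Step 4: the window is 25–45 days after June 21, 2030 (when notice is mailed to adjoining owners), so July 16, 2030 through August 5, 2030; done August 4, 2030 — within the window.
Step 5: the window is 18–38 days after September 3, 2030 (end of the 30-day comment period, which began when the environmental checklist is filed on August 4, 2030), so September 21, 2030 through October 11, 2030; done September 22, 2030, which is between those dates.
Step 6: 34 days after September 22, 2030 (when newspaper notice is published) is October 26, 2030; November 9, 2030 misses that deadline by 14 days.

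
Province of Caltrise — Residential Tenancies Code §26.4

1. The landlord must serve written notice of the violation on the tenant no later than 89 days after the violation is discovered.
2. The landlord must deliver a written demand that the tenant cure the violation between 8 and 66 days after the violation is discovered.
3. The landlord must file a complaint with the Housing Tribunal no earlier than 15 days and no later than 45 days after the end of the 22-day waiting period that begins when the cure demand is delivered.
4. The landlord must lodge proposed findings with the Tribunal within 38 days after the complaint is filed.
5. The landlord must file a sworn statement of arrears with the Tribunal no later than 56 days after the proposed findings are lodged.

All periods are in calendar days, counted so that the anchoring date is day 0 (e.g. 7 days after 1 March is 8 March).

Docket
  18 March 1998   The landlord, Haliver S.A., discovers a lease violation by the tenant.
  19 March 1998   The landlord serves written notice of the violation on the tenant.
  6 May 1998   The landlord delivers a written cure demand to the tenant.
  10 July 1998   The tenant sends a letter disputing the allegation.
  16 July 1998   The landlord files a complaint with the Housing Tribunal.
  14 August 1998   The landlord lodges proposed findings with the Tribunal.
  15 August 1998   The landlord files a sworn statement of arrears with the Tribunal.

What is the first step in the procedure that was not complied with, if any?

Step 3

Step 1: 89 days after 18 March 1998 (when the violation is discovered) is 15 June 1998; 19 March 1998 is within that limit.
Step 2: the window is 8–66 days after 18 March 1998 (when the violation is discovered), so 26 March 1998 through 23 May 1998; 6 May 1998 falls inside that range.
Step 3: the window is 15–45 days after 28 May 1998 (end of the 22-day waiting period, which began when the cure demand is delivered on 6 May 1998), so 12 June 1998 through 12 July 1998; 16 July 1998 is 4 days past the end of the window.
Later steps need not be reached.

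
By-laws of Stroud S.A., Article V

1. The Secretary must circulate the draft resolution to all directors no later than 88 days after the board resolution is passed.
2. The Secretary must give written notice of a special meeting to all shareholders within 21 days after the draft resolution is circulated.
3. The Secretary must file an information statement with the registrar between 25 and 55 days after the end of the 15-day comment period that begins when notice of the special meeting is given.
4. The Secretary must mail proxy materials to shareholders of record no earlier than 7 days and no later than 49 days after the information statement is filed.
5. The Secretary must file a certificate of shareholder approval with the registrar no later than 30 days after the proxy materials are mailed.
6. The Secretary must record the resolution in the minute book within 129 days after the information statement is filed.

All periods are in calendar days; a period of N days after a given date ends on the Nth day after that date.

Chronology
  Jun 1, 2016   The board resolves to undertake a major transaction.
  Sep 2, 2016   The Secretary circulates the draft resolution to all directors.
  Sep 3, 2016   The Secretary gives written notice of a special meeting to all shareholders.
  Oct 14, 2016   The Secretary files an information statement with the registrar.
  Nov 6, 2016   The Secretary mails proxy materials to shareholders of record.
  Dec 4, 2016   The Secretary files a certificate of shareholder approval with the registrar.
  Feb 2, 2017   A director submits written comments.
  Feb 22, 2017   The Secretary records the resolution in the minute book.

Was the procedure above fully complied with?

Step 1 — counting 88 days from Jun 1, 2016 (when the board resolution is passed) gives a deadline of Aug 28, 2016; Sep 2, 2016 misses that deadline by 5 days.

No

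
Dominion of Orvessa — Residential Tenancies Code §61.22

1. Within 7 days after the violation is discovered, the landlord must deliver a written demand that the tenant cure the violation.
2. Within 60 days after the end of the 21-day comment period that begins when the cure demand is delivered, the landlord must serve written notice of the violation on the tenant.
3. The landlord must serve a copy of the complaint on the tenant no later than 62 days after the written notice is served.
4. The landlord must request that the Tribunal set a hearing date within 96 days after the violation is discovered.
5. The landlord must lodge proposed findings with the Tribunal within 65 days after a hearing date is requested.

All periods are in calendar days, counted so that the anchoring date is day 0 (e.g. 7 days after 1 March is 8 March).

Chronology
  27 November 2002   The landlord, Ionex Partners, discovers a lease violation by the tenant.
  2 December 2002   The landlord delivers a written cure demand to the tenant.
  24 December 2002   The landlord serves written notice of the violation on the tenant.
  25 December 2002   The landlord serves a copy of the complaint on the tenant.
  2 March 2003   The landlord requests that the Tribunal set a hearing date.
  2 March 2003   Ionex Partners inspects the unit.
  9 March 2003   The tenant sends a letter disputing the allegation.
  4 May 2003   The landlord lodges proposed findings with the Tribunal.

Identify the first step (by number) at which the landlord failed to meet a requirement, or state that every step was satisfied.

Step 1 — counting 7 days from 27 November 2002 (when the violation is discovered) gives a deadline of 4 December 2002; completed 2 December 2002, before the deadline.
Step 2 — counting 60 days from 23 December 2002 (end of the 21-day comment period, which began when the cure demand is delivered on 2 December 2002) gives a deadline of 21 February 2003; completed 24 December 2002, before the deadline.
Step 3 — counting 62 days from 24 December 2002 (when the written notice is served) gives a deadline of 24 February 2003; done 25 December 2002 — timely.
Step 4 — counting 96 days from 27 November 2002 (when the violation is discovered) gives a deadline of 3 March 2003; done 2 March 2003 — timely.
Step 5 — counting 65 days from 2 March 2003 (when a hearing date is requested) gives a deadline of 6 May 2003; completed 4 May 2003, before the deadline.

None — every step was satisfied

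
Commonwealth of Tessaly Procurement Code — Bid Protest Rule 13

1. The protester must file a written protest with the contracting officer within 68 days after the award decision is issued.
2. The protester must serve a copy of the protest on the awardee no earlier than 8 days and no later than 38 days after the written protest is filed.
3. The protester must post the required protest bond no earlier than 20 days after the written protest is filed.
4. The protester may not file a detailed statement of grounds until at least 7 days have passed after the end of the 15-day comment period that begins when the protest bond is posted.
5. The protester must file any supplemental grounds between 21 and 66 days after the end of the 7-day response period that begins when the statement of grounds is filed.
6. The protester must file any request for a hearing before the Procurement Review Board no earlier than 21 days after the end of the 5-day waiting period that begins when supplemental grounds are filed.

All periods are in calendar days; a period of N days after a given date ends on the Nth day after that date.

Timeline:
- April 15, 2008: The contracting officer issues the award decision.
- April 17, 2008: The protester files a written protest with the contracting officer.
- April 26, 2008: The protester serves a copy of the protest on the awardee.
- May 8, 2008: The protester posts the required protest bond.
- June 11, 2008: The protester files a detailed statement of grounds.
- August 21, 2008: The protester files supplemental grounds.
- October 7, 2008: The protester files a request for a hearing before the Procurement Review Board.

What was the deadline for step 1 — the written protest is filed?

Step 1 runs from April 15, 2008, when the award decision is issued. 68 days after April 15, 2008 is June 22, 2008.

June 22, 2008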